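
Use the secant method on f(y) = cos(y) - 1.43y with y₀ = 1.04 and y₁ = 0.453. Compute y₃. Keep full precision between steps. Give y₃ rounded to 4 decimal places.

f(y_0) = -0.980980, f(y_1) = 0.251348
y_2 = 0.453000 - (0.251348)·(0.453000 - 1.040000)/(0.251348 - (-0.980980)) = 0.572726; f(y_2) = 0.021429
y_3 = 0.572726 - (0.021429)·(0.572726 - 0.453000)/(0.021429 - (0.251348)) = 0.583885; f(y_3) = -0.000627

0.5839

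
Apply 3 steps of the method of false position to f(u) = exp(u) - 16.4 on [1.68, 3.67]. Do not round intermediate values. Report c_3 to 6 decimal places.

2.726639

False-position update: c = (a·f(b) − b·f(a))/(f(b) − f(a)); replace the endpoint whose sign matches f(c).
f(1.680000) = -11.034444, f(3.670000) = 22.851906
step 1: c = 2.328006, f(c) = -6.142537 < 0 → new bracket [2.328006, 3.670000]
step 2: c = 2.612310, f(c) = -2.769498 < 0 → new bracket [2.612310, 3.670000]
step 3: c = 2.726639, f(c) = -1.118559 < 0 → new bracket [2.726639, 3.670000]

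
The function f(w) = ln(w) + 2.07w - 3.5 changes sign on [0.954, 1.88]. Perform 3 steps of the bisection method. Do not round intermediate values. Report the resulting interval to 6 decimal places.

f(0.954000) = -1.572312, f(1.880000) = 1.022872 (opposite signs)
step 1: m = 1.417000, f(m) = -0.218268 < 0 → root in [1.417000, 1.880000]
step 2: m = 1.648500, f(m) = 0.412261 > 0 → root in [1.417000, 1.648500]
step 3: m = 1.532750, f(m) = 0.099856 > 0 → root in [1.417000, 1.532750]

[1.417000, 1.532750]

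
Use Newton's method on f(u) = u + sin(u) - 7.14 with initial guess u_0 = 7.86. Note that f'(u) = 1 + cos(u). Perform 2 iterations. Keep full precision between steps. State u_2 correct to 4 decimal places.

6.7147

u_0 = 7.860000: f = 1.719982, f' = 0.993982 → u_1 = 7.860000 - (1.719982)/(0.993982) = 6.129604
u_1 = 6.129604: f = -1.163374, f' = 1.988230 → u_2 = 6.129604 - (-1.163374)/(1.988230) = 6.714735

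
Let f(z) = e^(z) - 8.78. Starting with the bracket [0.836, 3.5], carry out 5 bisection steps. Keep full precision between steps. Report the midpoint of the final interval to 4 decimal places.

f(0.836000) = -6.472880, f(3.500000) = 24.335452 (opposite signs)
step 1: m = 2.168000, f(m) = -0.039215 < 0 → root in [2.168000, 3.500000]
step 2: m = 2.834000, f(m) = 8.233378 > 0 → root in [2.168000, 2.834000]
step 3: m = 2.501000, f(m) = 3.414683 > 0 → root in [2.168000, 2.501000]
step 4: m = 2.334500, f(m) = 1.544296 > 0 → root in [2.168000, 2.334500]
step 5: m = 2.251250, f(m) = 0.719603 > 0 → root in [2.168000, 2.251250]
Midpoint of [2.168000, 2.251250] = 2.209625

2.2096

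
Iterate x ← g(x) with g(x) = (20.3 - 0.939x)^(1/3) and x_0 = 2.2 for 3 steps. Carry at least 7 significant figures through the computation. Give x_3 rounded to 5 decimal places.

2.61329

x_1 = g(2.200000) = 2.632059
x_2 = g(2.632059) = 2.612391
x_3 = g(2.612391) = 2.613293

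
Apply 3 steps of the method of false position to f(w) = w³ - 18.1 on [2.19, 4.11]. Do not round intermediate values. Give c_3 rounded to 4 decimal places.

f(2.190000) = -7.596541, f(4.110000) = 51.326531
step 1: c = 2.437532, f(c) = -3.617248 < 0 → new bracket [2.437532, 4.110000]
step 2: c = 2.547640, f(c) = -1.564623 < 0 → new bracket [2.547640, 4.110000]
step 3: c = 2.593858, f(c) = -0.648276 < 0 → new bracket [2.593858, 4.110000]

2.5939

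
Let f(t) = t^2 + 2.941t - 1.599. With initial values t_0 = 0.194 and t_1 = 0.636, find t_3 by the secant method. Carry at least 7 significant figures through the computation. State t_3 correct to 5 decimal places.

Secant update: t_(k+1) = t_k − f(t_k)·(t_k − t_(k-1))/(f(t_k) − f(t_(k-1))).
f(t_0) = -0.990810, f(t_1) = 0.675972
t_2 = 0.636000 - (0.675972)·(0.636000 - 0.194000)/(0.675972 - (-0.990810)) = 0.456745; f(t_2) = -0.047098
t_3 = 0.456745 - (-0.047098)·(0.456745 - 0.636000)/(-0.047098 - (0.675972)) = 0.468421; f(t_3) = -0.001957

0.46842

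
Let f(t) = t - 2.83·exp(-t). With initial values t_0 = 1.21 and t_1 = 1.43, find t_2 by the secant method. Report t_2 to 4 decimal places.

Secant update: t_(k+1) = t_k − f(t_k)·(t_k − t_(k-1))/(f(t_k) − f(t_(k-1))).
f(t_0) = 0.366102, f(t_1) = 0.752756
t_2 = 1.430000 - (0.752756)·(1.430000 - 1.210000)/(0.752756 - (0.366102)) = 1.001694; f(t_2) = -0.037643

1.0017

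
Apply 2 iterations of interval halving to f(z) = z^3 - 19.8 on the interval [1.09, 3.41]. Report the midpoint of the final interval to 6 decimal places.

2.540000

f(1.090000) = -18.504971, f(3.410000) = 19.851821 (opposite signs)
step 1: m = 2.250000, f(m) = -8.409375 < 0 → root in [2.250000, 3.410000]
step 2: m = 2.830000, f(m) = 2.865187 > 0 → root in [2.250000, 2.830000]
Midpoint of [2.250000, 2.830000] = 2.540000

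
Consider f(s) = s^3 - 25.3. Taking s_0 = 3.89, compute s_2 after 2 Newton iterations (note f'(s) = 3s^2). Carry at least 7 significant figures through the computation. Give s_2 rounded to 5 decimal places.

Newton update: s ← s − f(s)/f'(s).
s_0 = 3.890000: f = 33.563869, f' = 45.396300 → s_1 = 3.890000 - (33.563869)/(45.396300) = 3.150647
s_1 = 3.150647: f = 5.975153, f' = 29.779739 → s_2 = 3.150647 - (5.975153)/(29.779739) = 2.950003

2.95000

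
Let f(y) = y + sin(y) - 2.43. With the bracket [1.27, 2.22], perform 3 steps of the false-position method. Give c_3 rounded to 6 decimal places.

1.439084

f(1.270000) = -0.204899, f(2.220000) = 0.586565
step 1: c = 1.515942, f(c) = 0.084438 > 0 → new bracket [1.270000, 1.515942]
step 2: c = 1.444168, f(c) = 0.006162 > 0 → new bracket [1.270000, 1.444168]
step 3: c = 1.439084, f(c) = 0.000422 > 0 → new bracket [1.270000, 1.439084]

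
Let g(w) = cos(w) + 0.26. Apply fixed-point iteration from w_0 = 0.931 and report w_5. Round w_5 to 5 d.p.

0.87785

w_1 = g(0.931000) = 0.857032
w_2 = g(0.857032) = 0.914684
w_3 = g(0.914684) = 0.870041
w_4 = g(0.870041) = 0.904795
w_5 = g(0.904795) = 0.877847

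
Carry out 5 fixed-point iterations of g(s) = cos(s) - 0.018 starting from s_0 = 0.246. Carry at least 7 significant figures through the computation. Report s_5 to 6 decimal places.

0.773055

s_1 = g(0.246000) = 0.951894
s_2 = g(0.951894) = 0.562141
s_3 = g(0.562141) = 0.828116
s_4 = g(0.828116) = 0.658265
s_5 = g(0.658265) = 0.773055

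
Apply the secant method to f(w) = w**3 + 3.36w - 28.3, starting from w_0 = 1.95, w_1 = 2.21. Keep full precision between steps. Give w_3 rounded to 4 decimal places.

2.6585

f(w_0) = -14.333125, f(w_1) = -10.080539
w_2 = 2.210000 - (-10.080539)·(2.210000 - 1.950000)/(-10.080539 - (-14.333125)) = 2.826317; f(w_2) = 3.773231
w_3 = 2.826317 - (3.773231)·(2.826317 - 2.210000)/(3.773231 - (-10.080539)) = 2.658456; f(w_3) = -0.579249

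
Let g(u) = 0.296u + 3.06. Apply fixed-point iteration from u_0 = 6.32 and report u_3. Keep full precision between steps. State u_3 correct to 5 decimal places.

u_1 = g(6.320000) = 4.930720
u_2 = g(4.930720) = 4.519493
u_3 = g(4.519493) = 4.397770

4.39777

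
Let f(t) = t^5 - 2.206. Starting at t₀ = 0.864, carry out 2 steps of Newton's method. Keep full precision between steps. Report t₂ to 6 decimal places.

Newton update: t ← t − f(t)/f'(t).
f'(t) = 5t⁴
t_0 = 0.864000: f = -1.724531, f' = 2.786281 → t_1 = 0.864000 - (-1.724531)/(2.786281) = 1.482936
t_1 = 1.482936: f = 4.965540, f' = 24.180203 → t_2 = 1.482936 - (4.965540)/(24.180203) = 1.277581

1.277581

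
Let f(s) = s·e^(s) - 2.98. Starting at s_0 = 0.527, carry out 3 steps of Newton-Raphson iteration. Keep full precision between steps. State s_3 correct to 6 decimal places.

Newton update: s ← s − f(s)/f'(s).
f'(s) = (s + 1)·e^(s)
s_0 = 0.527000: f = -2.087345, f' = 2.586498 → s_1 = 0.527000 - (-2.087345)/(2.586498) = 1.334016
s_1 = 1.334016: f = 2.084266, f' = 8.860523 → s_2 = 1.334016 - (2.084266)/(8.860523) = 1.098785
s_2 = 1.098785: f = 0.316924, f' = 6.297443 → s_3 = 1.098785 - (0.316924)/(6.297443) = 1.048459

1.048459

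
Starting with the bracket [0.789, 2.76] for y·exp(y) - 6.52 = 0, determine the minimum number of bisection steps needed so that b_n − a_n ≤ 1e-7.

Initial width b − a = 2.76 − 0.789 = 1.971000.
After n steps the width is (b−a)/2^n; need (b−a)/2^n ≤ 1e-7.
So n ≥ log₂(1.971000/1e-7) = log₂(19710000.0000) ≈ 24.2324.
Hence n = 25.

25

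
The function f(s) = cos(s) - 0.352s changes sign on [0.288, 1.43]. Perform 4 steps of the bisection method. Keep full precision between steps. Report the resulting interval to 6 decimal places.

[1.144500, 1.215875]

f(0.288000) = 0.857438, f(1.430000) = -0.363028 (opposite signs)
step 1: m = 0.859000, f(m) = 0.350827 > 0 → root in [0.859000, 1.430000]
step 2: m = 1.144500, f(m) = 0.010637 > 0 → root in [1.144500, 1.430000]
step 3: m = 1.287250, f(m) = -0.173350 < 0 → root in [1.144500, 1.287250]
step 4: m = 1.215875, f(m) = -0.080471 < 0 → root in [1.144500, 1.215875]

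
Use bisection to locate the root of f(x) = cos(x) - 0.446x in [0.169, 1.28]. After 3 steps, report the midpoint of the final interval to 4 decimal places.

f(0.169000) = 0.910379, f(1.280000) = -0.284165 (opposite signs)
step 1: m = 0.724500, f(m) = 0.425704 > 0 → root in [0.724500, 1.280000]
step 2: m = 1.002250, f(m) = 0.091404 > 0 → root in [1.002250, 1.280000]
step 3: m = 1.141125, f(m) = -0.092370 < 0 → root in [1.002250, 1.141125]
Midpoint of [1.002250, 1.141125] = 1.071688

1.0717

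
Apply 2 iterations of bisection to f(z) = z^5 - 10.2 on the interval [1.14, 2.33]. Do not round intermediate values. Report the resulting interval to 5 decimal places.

f(1.140000) = -8.274585, f(2.330000) = 58.471986 (opposite signs)
step 1: m = 1.735000, f(m) = 5.521624 > 0 → root in [1.140000, 1.735000]
step 2: m = 1.437500, f(m) = -4.061825 < 0 → root in [1.437500, 1.735000]

[1.43750, 1.73500]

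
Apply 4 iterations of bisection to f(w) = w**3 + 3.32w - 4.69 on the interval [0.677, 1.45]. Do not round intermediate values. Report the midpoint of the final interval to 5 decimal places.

1.03934

f(0.677000) = -2.132071, f(1.450000) = 3.172625 (opposite signs)
step 1: m = 1.063500, f(m) = 0.043673 > 0 → root in [0.677000, 1.063500]
step 2: m = 0.870250, f(m) = -1.141699 < 0 → root in [0.870250, 1.063500]
step 3: m = 0.966875, f(m) = -0.576095 < 0 → root in [0.966875, 1.063500]
step 4: m = 1.015187, f(m) = -0.273320 < 0 → root in [1.015187, 1.063500]
Midpoint of [1.015187, 1.063500] = 1.039344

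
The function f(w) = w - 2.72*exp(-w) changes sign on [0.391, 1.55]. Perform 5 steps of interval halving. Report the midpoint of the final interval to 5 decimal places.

f(0.391000) = -1.448754, f(1.550000) = 0.972686 (opposite signs)
step 1: m = 0.970500, f(m) = -0.060090 < 0 → root in [0.970500, 1.550000]
step 2: m = 1.260250, f(m) = 0.488904 > 0 → root in [0.970500, 1.260250]
step 3: m = 1.115375, f(m) = 0.223780 > 0 → root in [0.970500, 1.115375]
step 4: m = 1.042938, f(m) = 0.084361 > 0 → root in [0.970500, 1.042938]
step 5: m = 1.006719, f(m) = 0.012787 > 0 → root in [0.970500, 1.006719]
Midpoint of [0.970500, 1.006719] = 0.988609

0.98861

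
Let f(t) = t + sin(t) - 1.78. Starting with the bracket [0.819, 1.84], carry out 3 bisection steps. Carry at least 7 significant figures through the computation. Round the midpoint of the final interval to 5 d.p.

f(0.819000) = -0.230537, f(1.840000) = 1.023983 (opposite signs)
step 1: m = 1.329500, f(m) = 0.520529 > 0 → root in [0.819000, 1.329500]
step 2: m = 1.074250, f(m) = 0.173483 > 0 → root in [0.819000, 1.074250]
step 3: m = 0.946625, f(m) = -0.021927 < 0 → root in [0.946625, 1.074250]
Midpoint of [0.946625, 1.074250] = 1.010437

1.01044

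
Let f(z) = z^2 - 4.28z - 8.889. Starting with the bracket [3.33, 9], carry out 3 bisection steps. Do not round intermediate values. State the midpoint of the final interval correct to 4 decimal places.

f(3.330000) = -12.052500, f(9.000000) = 33.591000 (opposite signs)
step 1: m = 6.165000, f(m) = 2.732025 > 0 → root in [3.330000, 6.165000]
step 2: m = 4.747500, f(m) = -6.669544 < 0 → root in [4.747500, 6.165000]
step 3: m = 5.456250, f(m) = -2.471086 < 0 → root in [5.456250, 6.165000]
Midpoint of [5.456250, 6.165000] = 5.810625

5.8106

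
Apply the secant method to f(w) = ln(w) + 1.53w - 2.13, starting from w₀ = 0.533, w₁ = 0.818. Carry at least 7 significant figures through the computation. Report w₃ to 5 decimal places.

1.24211

Secant update: w_(k+1) = w_k − f(w_k)·(w_k − w_(k-1))/(f(w_k) − f(w_(k-1))).
f(w_0) = -1.943744, f(w_1) = -1.079353
w_2 = 0.818000 - (-1.079353)·(0.818000 - 0.533000)/(-1.079353 - (-1.943744)) = 1.173876; f(w_2) = -0.173660
w_3 = 1.173876 - (-0.173660)·(1.173876 - 0.818000)/(-0.173660 - (-1.079353)) = 1.242112; f(w_3) = -0.012756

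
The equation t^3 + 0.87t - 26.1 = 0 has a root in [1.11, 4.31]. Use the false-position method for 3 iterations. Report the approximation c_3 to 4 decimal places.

False-position update: c = (a·f(b) − b·f(a))/(f(b) − f(a)); replace the endpoint whose sign matches f(c).
f(1.110000) = -23.766669, f(4.310000) = 57.712691
step 1: c = 2.043406, f(c) = -15.789976 < 0 → new bracket [2.043406, 4.310000]
step 2: c = 2.530320, f(c) = -7.698199 < 0 → new bracket [2.530320, 4.310000]
step 3: c = 2.739770, f(c) = -3.150749 < 0 → new bracket [2.739770, 4.310000]

2.7398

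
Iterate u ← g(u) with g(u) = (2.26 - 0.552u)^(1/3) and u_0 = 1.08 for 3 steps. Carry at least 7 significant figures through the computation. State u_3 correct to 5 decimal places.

u_1 = g(1.080000) = 1.184960
u_2 = g(1.184960) = 1.171043
u_3 = g(1.171043) = 1.172908

1.17291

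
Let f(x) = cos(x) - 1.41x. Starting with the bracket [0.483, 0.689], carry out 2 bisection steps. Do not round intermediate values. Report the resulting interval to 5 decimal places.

[0.58600, 0.63750]

f(0.483000) = 0.204576, f(0.689000) = -0.199608 (opposite signs)
step 1: m = 0.586000, f(m) = 0.006899 > 0 → root in [0.586000, 0.689000]
step 2: m = 0.637500, f(m) = -0.095289 < 0 → root in [0.586000, 0.637500]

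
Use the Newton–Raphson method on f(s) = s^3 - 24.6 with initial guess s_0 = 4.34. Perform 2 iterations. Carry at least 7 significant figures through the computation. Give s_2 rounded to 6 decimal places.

Newton update: s ← s − f(s)/f'(s).
f'(s) = 3s^2
s_0 = 4.340000: f = 57.146504, f' = 56.506800 → s_1 = 4.340000 - (57.146504)/(56.506800) = 3.328679
s_1 = 3.328679: f = 12.282115, f' = 33.240315 → s_2 = 3.328679 - (12.282115)/(33.240315) = 2.959185

2.959185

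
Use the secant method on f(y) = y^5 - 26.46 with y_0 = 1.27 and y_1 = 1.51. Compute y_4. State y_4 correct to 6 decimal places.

f(y_0) = -23.156163, f(y_1) = -18.609727
y_2 = 1.510000 - (-18.609727)·(1.510000 - 1.270000)/(-18.609727 - (-23.156163)) = 2.492382; f(y_2) = 69.717317
y_3 = 2.492382 - (69.717317)·(2.492382 - 1.510000)/(69.717317 - (-18.609727)) = 1.716979; f(y_3) = -11.538068
y_4 = 1.716979 - (-11.538068)·(1.716979 - 2.492382)/(-11.538068 - (69.717317)) = 1.827084; f(y_4) = -6.099285

1.827084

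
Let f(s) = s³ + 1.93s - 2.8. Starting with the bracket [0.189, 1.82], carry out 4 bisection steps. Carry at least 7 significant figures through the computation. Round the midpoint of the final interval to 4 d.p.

0.9535

f(0.189000) = -2.428479, f(1.820000) = 6.741168 (opposite signs)
step 1: m = 1.004500, f(m) = 0.152246 > 0 → root in [0.189000, 1.004500]
step 2: m = 0.596750, f(m) = -1.435764 < 0 → root in [0.596750, 1.004500]
step 3: m = 0.800625, f(m) = -0.741593 < 0 → root in [0.800625, 1.004500]
step 4: m = 0.902562, f(m) = -0.322810 < 0 → root in [0.902562, 1.004500]
Midpoint of [0.902562, 1.004500] = 0.953531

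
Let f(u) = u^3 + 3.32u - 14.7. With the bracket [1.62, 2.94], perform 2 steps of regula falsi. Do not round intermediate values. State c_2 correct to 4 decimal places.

1.9669

False-position update: c = (a·f(b) − b·f(a))/(f(b) − f(a)); replace the endpoint whose sign matches f(c).
f(1.620000) = -5.070072, f(2.940000) = 20.472984
step 1: c = 1.882008, f(c) = -1.785742 < 0 → new bracket [1.882008, 2.940000]
step 2: c = 1.966887, f(c) = -0.560742 < 0 → new bracket [1.966887, 2.940000]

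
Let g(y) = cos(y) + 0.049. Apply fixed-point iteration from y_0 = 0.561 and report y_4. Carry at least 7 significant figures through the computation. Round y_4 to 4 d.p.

y_1 = g(0.561000) = 0.895724
y_2 = g(0.895724) = 0.673954
y_3 = g(0.673954) = 0.830360
y_4 = g(0.830360) = 0.723610

0.7236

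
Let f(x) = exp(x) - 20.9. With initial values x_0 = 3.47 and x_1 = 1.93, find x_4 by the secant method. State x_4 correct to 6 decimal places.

3.016937

f(x_0) = 11.236742, f(x_1) = -14.010490
x_2 = 1.930000 - (-14.010490)·(1.930000 - 3.470000)/(-14.010490 - (11.236742)) = 2.784595; f(x_2) = -4.706744
x_3 = 2.784595 - (-4.706744)·(2.784595 - 1.930000)/(-4.706744 - (-14.010490)) = 3.216932; f(x_3) = 4.051464
x_4 = 3.216932 - (4.051464)·(3.216932 - 2.784595)/(4.051464 - (-4.706744)) = 3.016937; f(x_4) = -0.471373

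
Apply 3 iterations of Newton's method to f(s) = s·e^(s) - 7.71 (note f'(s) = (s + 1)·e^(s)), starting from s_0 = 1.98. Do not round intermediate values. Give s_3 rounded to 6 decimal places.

1.583140

s_0 = 1.980000: f = 6.630631, f' = 21.583374 → s_1 = 1.980000 - (6.630631)/(21.583374) = 1.672790
s_1 = 1.672790: f = 1.200966, f' = 14.237975 → s_2 = 1.672790 - (1.200966)/(14.237975) = 1.588440
s_2 = 1.588440: f = 0.067174, f' = 12.673280 → s_3 = 1.588440 - (0.067174)/(12.673280) = 1.583140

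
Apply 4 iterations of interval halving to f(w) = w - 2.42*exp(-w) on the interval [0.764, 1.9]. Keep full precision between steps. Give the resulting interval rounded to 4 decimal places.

f(0.764000) = -0.363235, f(1.900000) = 1.538044 (opposite signs)
step 1: m = 1.332000, f(m) = 0.693244 > 0 → root in [0.764000, 1.332000]
step 2: m = 1.048000, f(m) = 0.199455 > 0 → root in [0.764000, 1.048000]
step 3: m = 0.906000, f(m) = -0.072013 < 0 → root in [0.906000, 1.048000]
step 4: m = 0.977000, f(m) = 0.066018 > 0 → root in [0.906000, 0.977000]

[0.9060, 0.9770]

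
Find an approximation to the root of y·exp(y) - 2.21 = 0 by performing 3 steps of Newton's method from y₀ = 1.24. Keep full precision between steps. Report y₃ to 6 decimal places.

0.899231

f'(y) = (y + 1)·exp(y)
y_0 = 1.240000: f = 2.074961, f' = 7.740574 → y_1 = 1.240000 - (2.074961)/(7.740574) = 0.971937
y_1 = 0.971937: f = 0.358888, f' = 5.211947 → y_2 = 0.971937 - (0.358888)/(5.211947) = 0.903078
y_2 = 0.903078: f = 0.018063, f' = 4.695250 → y_3 = 0.903078 - (0.018063)/(4.695250) = 0.899231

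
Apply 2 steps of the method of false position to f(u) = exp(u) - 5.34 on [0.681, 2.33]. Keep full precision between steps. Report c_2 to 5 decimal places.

f(0.681000) = -3.364147, f(2.330000) = 4.937942
step 1: c = 1.349203, f(c) = -1.485648 < 0 → new bracket [1.349203, 2.330000]
step 2: c = 1.576042, f(c) = -0.504224 < 0 → new bracket [1.576042, 2.330000]

1.57604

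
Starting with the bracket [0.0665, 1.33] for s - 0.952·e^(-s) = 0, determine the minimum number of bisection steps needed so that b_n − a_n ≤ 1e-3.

11

Initial width b − a = 1.33 − 0.0665 = 1.263500.
After n steps the width is (b−a)/2^n; need (b−a)/2^n ≤ 1e-3.
So n ≥ log₂(1.263500/1e-3) = log₂(1263.5000) ≈ 10.3032.
Hence n = 11.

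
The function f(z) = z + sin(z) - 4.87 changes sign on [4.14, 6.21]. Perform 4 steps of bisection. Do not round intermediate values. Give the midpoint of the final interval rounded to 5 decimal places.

f(4.140000) = -1.570609, f(6.210000) = 1.266880 (opposite signs)
step 1: m = 5.175000, f(m) = -0.589890 < 0 → root in [5.175000, 6.210000]
step 2: m = 5.692500, f(m) = 0.265570 > 0 → root in [5.175000, 5.692500]
step 3: m = 5.433750, f(m) = -0.187158 < 0 → root in [5.433750, 5.692500]
step 4: m = 5.563125, f(m) = 0.033695 > 0 → root in [5.433750, 5.563125]
Midpoint of [5.433750, 5.563125] = 5.498437

5.49844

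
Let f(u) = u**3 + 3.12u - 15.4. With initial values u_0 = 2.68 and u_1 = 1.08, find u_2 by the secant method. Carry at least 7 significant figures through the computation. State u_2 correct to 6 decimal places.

1.829881

f(u_0) = 12.210432, f(u_1) = -10.770688
u_2 = 1.080000 - (-10.770688)·(1.080000 - 2.680000)/(-10.770688 - (12.210432)) = 1.829881; f(u_2) = -3.563482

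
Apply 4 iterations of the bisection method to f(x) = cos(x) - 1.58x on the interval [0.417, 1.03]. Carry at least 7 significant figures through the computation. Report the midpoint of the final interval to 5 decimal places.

f(0.417000) = 0.255448, f(1.030000) = -1.112581 (opposite signs)
step 1: m = 0.723500, f(m) = -0.393637 < 0 → root in [0.417000, 0.723500]
step 2: m = 0.570250, f(m) = -0.059229 < 0 → root in [0.417000, 0.570250]
step 3: m = 0.493625, f(m) = 0.100694 > 0 → root in [0.493625, 0.570250]
step 4: m = 0.531937, f(m) = 0.021365 > 0 → root in [0.531937, 0.570250]
Midpoint of [0.531937, 0.570250] = 0.551094

0.55109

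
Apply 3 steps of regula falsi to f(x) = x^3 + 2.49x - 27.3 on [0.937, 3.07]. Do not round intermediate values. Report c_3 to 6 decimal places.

2.733390

False-position update: c = (a·f(b) − b·f(a))/(f(b) − f(a)); replace the endpoint whose sign matches f(c).
f(0.937000) = -24.144213, f(3.070000) = 9.278743
step 1: c = 2.477845, f(c) = -5.916894 < 0 → new bracket [2.477845, 3.070000]
step 2: c = 2.708419, f(c) = -0.688334 < 0 → new bracket [2.708419, 3.070000]
step 3: c = 2.733390, f(c) = -0.071546 < 0 → new bracket [2.733390, 3.070000]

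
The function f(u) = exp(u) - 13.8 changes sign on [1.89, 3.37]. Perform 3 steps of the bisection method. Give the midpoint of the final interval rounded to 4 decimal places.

f(1.890000) = -7.180631, f(3.370000) = 15.278527 (opposite signs)
step 1: m = 2.630000, f(m) = 0.073770 > 0 → root in [1.890000, 2.630000]
step 2: m = 2.260000, f(m) = -4.216911 < 0 → root in [2.260000, 2.630000]
step 3: m = 2.445000, f(m) = -2.269450 < 0 → root in [2.445000, 2.630000]
Midpoint of [2.445000, 2.630000] = 2.537500

2.5375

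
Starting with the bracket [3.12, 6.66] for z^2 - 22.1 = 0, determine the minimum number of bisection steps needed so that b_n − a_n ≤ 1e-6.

Initial width b − a = 6.66 − 3.12 = 3.540000.
After n steps the width is (b−a)/2^n; need (b−a)/2^n ≤ 1e-6.
So n ≥ log₂(3.540000/1e-6) = log₂(3540000.0000) ≈ 21.7553.
Hence n = 22.

22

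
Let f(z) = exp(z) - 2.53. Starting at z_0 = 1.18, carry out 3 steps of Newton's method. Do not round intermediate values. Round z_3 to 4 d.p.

0.9282

f'(z) = exp(z)
z_0 = 1.180000: f = 0.724374, f' = 3.254374 → z_1 = 1.180000 - (0.724374)/(3.254374) = 0.957415
z_1 = 0.957415: f = 0.074955, f' = 2.604955 → z_2 = 0.957415 - (0.074955)/(2.604955) = 0.928641
z_2 = 0.928641: f = 0.001068, f' = 2.531068 → z_3 = 0.928641 - (0.001068)/(2.531068) = 0.928219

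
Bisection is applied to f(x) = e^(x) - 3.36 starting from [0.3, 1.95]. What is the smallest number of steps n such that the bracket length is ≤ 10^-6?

Initial width b − a = 1.95 − 0.3 = 1.650000.
After n steps the width is (b−a)/2^n; need (b−a)/2^n ≤ 10^-6.
So n ≥ log₂(1.650000/10^-6) = log₂(1650000.0000) ≈ 20.6540.
Hence n = 21.

21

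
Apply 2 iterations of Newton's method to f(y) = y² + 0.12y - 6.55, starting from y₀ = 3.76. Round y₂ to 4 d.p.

f'(y) = 2y + 0.12
y_0 = 3.760000: f = 8.038800, f' = 7.640000 → y_1 = 3.760000 - (8.038800)/(7.640000) = 2.707801
y_1 = 2.707801: f = 1.107123, f' = 5.535602 → y_2 = 2.707801 - (1.107123)/(5.535602) = 2.507801

2.5078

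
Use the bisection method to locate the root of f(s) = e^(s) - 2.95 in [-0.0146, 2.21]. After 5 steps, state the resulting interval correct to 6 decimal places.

f(-0.014600) = -1.964494, f(2.210000) = 6.165716 (opposite signs)
step 1: m = 1.097700, f(m) = 0.047264 > 0 → root in [-0.014600, 1.097700]
step 2: m = 0.541550, f(m) = -1.231331 < 0 → root in [0.541550, 1.097700]
step 3: m = 0.819625, f(m) = -0.680351 < 0 → root in [0.819625, 1.097700]
step 4: m = 0.958662, f(m) = -0.341794 < 0 → root in [0.958662, 1.097700]
step 5: m = 1.028181, f(m) = -0.154024 < 0 → root in [1.028181, 1.097700]

[1.028181, 1.097700]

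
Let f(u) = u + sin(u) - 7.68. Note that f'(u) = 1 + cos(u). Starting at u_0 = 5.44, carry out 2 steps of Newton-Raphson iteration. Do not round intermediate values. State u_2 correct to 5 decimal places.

7.00134

u_0 = 5.440000: f = -2.986765, f' = 1.665088 → u_1 = 5.440000 - (-2.986765)/(1.665088) = 7.233759
u_1 = 7.233759: f = 0.367508, f' = 1.581217 → u_2 = 7.233759 - (0.367508)/(1.581217) = 7.001338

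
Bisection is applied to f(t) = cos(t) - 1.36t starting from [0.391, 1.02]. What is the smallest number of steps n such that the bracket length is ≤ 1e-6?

Initial width b − a = 1.02 − 0.391 = 0.629000.
After n steps the width is (b−a)/2^n; need (b−a)/2^n ≤ 1e-6.
So n ≥ log₂(0.629000/1e-6) = log₂(629000.0000) ≈ 19.2627.
Hence n = 20.

20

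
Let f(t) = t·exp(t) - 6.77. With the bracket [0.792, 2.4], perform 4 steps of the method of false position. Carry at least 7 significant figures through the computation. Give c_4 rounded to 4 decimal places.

1.4546

f(0.792000) = -5.021416, f(2.400000) = 19.685623
step 1: c = 1.118807, f(c) = -3.345107 < 0 → new bracket [1.118807, 2.400000]
step 2: c = 1.304894, f(c) = -1.958463 < 0 → new bracket [1.304894, 2.400000]
step 3: c = 1.403985, f(c) = -1.053827 < 0 → new bracket [1.403985, 2.400000]
step 4: c = 1.454595, f(c) = -0.540334 < 0 → new bracket [1.454595, 2.400000]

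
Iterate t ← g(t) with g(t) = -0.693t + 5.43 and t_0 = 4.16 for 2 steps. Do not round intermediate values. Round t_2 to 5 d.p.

t_1 = g(4.160000) = 2.547120
t_2 = g(2.547120) = 3.664846

3.66485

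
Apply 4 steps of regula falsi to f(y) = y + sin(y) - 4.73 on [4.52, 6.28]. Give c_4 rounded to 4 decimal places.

5.4617

f(4.520000) = -1.191550, f(6.280000) = 1.546815
step 1: c = 5.285832, f(c) = -0.284205 < 0 → new bracket [5.285832, 6.280000]
step 2: c = 5.440144, f(c) = -0.036525 < 0 → new bracket [5.440144, 6.280000]
step 3: c = 5.459518, f(c) = -0.004124 < 0 → new bracket [5.459518, 6.280000]
step 4: c = 5.461700, f(c) = -0.000458 < 0 → new bracket [5.461700, 6.280000]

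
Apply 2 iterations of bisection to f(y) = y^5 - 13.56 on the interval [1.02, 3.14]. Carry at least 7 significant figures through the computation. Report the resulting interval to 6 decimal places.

[1.550000, 2.080000]

f(1.020000) = -12.455919, f(3.140000) = 291.684776 (opposite signs)
step 1: m = 2.080000, f(m) = 25.372893 > 0 → root in [1.020000, 2.080000]
step 2: m = 1.550000, f(m) = -4.613390 < 0 → root in [1.550000, 2.080000]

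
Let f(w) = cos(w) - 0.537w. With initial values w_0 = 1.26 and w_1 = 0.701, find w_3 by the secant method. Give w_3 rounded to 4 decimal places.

1.0035

f(w_0) = -0.370803, f(w_1) = 0.387761
w_2 = 0.701000 - (0.387761)·(0.701000 - 1.260000)/(0.387761 - (-0.370803)) = 0.986748; f(w_2) = 0.021522
w_3 = 0.986748 - (0.021522)·(0.986748 - 0.701000)/(0.021522 - (0.387761)) = 1.003540; f(w_3) = -0.001581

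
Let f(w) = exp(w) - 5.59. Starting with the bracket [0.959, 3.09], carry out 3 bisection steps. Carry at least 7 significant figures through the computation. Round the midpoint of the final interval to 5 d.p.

1.62494

f(0.959000) = -2.980914, f(3.090000) = 16.387078 (opposite signs)
step 1: m = 2.024500, f(m) = 1.982324 > 0 → root in [0.959000, 2.024500]
step 2: m = 1.491750, f(m) = -1.145133 < 0 → root in [1.491750, 2.024500]
step 3: m = 1.758125, f(m) = 0.211549 > 0 → root in [1.491750, 1.758125]
Midpoint of [1.491750, 1.758125] = 1.624937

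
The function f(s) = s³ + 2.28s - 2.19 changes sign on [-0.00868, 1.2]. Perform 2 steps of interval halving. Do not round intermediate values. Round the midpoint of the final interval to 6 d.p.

f(-0.008680) = -2.209791, f(1.200000) = 2.274000 (opposite signs)
step 1: m = 0.595660, f(m) = -0.620549 < 0 → root in [0.595660, 1.200000]
step 2: m = 0.897830, f(m) = 0.580792 > 0 → root in [0.595660, 0.897830]
Midpoint of [0.595660, 0.897830] = 0.746745

0.746745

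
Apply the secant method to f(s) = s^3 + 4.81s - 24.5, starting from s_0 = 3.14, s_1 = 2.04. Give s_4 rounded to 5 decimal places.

2.35998

Secant update: s_(k+1) = s_k − f(s_k)·(s_k − s_(k-1))/(f(s_k) − f(s_(k-1))).
f(s_0) = 21.562544, f(s_1) = -6.197936
s_2 = 2.040000 - (-6.197936)·(2.040000 - 3.140000)/(-6.197936 - (21.562544)) = 2.285591; f(s_2) = -1.566544
s_3 = 2.285591 - (-1.566544)·(2.285591 - 2.040000)/(-1.566544 - (-6.197936)) = 2.368661; f(s_3) = 0.182766
s_4 = 2.368661 - (0.182766)·(2.368661 - 2.285591)/(0.182766 - (-1.566544)) = 2.359982; f(s_4) = -0.004529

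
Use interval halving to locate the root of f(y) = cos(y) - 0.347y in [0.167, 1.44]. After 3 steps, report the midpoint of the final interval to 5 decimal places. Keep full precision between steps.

f(0.167000) = 0.928139, f(1.440000) = -0.369256 (opposite signs)
step 1: m = 0.803500, f(m) = 0.415377 > 0 → root in [0.803500, 1.440000]
step 2: m = 1.121750, f(m) = 0.044859 > 0 → root in [1.121750, 1.440000]
step 3: m = 1.280875, f(m) = -0.158587 < 0 → root in [1.121750, 1.280875]
Midpoint of [1.121750, 1.280875] = 1.201313

1.20131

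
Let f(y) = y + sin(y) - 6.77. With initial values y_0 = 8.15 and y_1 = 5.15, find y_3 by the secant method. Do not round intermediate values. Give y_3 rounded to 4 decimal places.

6.5183

Secant update: y_(k+1) = y_k − f(y_k)·(y_k − y_(k-1))/(f(y_k) − f(y_(k-1))).
f(y_0) = 2.336506, f(y_1) = -2.525767
y_2 = 5.150000 - (-2.525767)·(5.150000 - 8.150000)/(-2.525767 - (2.336506)) = 6.708387; f(y_2) = 0.350891
y_3 = 6.708387 - (0.350891)·(6.708387 - 5.150000)/(0.350891 - (-2.525767)) = 6.518297; f(y_3) = -0.018752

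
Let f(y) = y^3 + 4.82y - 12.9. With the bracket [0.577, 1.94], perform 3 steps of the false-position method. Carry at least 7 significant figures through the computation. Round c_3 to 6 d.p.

1.683533

False-position update: c = (a·f(b) − b·f(a))/(f(b) − f(a)); replace the endpoint whose sign matches f(c).
f(0.577000) = -9.926760, f(1.940000) = 3.752184
step 1: c = 1.566124, f(c) = -1.509979 < 0 → new bracket [1.566124, 1.940000]
step 2: c = 1.673408, f(c) = -0.148140 < 0 → new bracket [1.673408, 1.940000]
step 3: c = 1.683533, f(c) = -0.013755 < 0 → new bracket [1.683533, 1.940000]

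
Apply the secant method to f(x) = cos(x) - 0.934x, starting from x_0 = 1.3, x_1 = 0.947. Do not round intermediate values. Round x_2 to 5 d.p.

Secant update: x_(k+1) = x_k − f(x_k)·(x_k − x_(k-1))/(f(x_k) − f(x_(k-1))).
f(x_0) = -0.946701, f(x_1) = -0.300377
x_2 = 0.947000 - (-0.300377)·(0.947000 - 1.300000)/(-0.300377 - (-0.946701)) = 0.782944; f(x_2) = -0.022430

0.78294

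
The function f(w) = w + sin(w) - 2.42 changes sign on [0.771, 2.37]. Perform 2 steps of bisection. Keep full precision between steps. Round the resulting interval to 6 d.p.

f(0.771000) = -0.952147, f(2.370000) = 0.647278 (opposite signs)
step 1: m = 1.570500, f(m) = 0.150500 > 0 → root in [0.771000, 1.570500]
step 2: m = 1.170750, f(m) = -0.328207 < 0 → root in [1.170750, 1.570500]

[1.170750, 1.570500]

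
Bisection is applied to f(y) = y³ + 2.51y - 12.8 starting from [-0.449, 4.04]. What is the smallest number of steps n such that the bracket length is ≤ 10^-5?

19

Initial width b − a = 4.04 − -0.449 = 4.489000.
After n steps the width is (b−a)/2^n; need (b−a)/2^n ≤ 10^-5.
So n ≥ log₂(4.489000/10^-5) = log₂(448900.0000) ≈ 18.7760.
Hence n = 19.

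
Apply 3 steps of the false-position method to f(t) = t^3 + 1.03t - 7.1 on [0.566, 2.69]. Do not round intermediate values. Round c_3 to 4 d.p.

1.6565

f(0.566000) = -6.335699, f(2.690000) = 15.135809
step 1: c = 1.192739, f(c) = -4.174659 < 0 → new bracket [1.192739, 2.690000]
step 2: c = 1.516426, f(c) = -2.050987 < 0 → new bracket [1.516426, 2.690000]
step 3: c = 1.656475, f(c) = -0.848618 < 0 → new bracket [1.656475, 2.690000]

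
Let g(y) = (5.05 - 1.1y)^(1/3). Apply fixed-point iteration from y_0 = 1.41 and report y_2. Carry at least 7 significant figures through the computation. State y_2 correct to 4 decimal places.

y_1 = g(1.410000) = 1.518150
y_2 = g(1.518150) = 1.500746

1.5007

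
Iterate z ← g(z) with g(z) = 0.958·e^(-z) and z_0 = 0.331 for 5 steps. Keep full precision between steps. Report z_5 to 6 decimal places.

0.563873

z_1 = g(0.331000) = 0.688041
z_2 = g(0.688041) = 0.481452
z_3 = g(0.481452) = 0.591934
z_4 = g(0.591934) = 0.530019
z_5 = g(0.530019) = 0.563873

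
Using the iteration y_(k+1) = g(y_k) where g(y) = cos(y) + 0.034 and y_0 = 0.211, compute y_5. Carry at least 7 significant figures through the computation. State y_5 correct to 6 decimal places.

y_1 = g(0.211000) = 1.011822
y_2 = g(1.011822) = 0.564317
y_3 = g(0.564317) = 0.878954
y_4 = g(0.878954) = 0.671957
y_5 = g(0.671957) = 0.816605

0.816605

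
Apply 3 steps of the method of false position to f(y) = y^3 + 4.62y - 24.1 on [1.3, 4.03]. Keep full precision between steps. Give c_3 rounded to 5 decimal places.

f(1.300000) = -15.897000, f(4.030000) = 59.969427
step 1: c = 1.872042, f(c) = -8.890512 < 0 → new bracket [1.872042, 4.030000]
step 2: c = 2.150656, f(c) = -4.216486 < 0 → new bracket [2.150656, 4.030000]
step 3: c = 2.274114, f(c) = -1.832801 < 0 → new bracket [2.274114, 4.030000]

2.27411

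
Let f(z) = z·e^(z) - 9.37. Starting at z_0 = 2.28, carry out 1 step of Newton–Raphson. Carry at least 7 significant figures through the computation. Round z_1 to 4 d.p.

1.8771

f'(z) = (z + 1)·e^(z)
z_0 = 2.280000: f = 12.920831, f' = 32.067512 → z_1 = 2.280000 - (12.920831)/(32.067512) = 1.877074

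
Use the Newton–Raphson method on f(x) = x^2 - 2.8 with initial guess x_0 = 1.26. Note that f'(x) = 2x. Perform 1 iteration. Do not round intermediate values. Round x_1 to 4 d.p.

1.7411

Newton update: x ← x − f(x)/f'(x).
x_0 = 1.260000: f = -1.212400, f' = 2.520000 → x_1 = 1.260000 - (-1.212400)/(2.520000) = 1.741111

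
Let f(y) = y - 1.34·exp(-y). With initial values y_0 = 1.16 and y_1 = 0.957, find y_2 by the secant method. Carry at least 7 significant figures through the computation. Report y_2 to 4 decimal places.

0.6552

f(y_0) = 0.739929, f(y_1) = 0.442382
y_2 = 0.957000 - (0.442382)·(0.957000 - 1.160000)/(0.442382 - (0.739929)) = 0.655187; f(y_2) = -0.040736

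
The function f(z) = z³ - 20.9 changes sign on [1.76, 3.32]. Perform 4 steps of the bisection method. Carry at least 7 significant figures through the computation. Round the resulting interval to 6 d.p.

[2.735000, 2.832500]

f(1.760000) = -15.448224, f(3.320000) = 15.694368 (opposite signs)
step 1: m = 2.540000, f(m) = -4.512936 < 0 → root in [2.540000, 3.320000]
step 2: m = 2.930000, f(m) = 4.253757 > 0 → root in [2.540000, 2.930000]
step 3: m = 2.735000, f(m) = -0.441585 < 0 → root in [2.735000, 2.930000]
step 4: m = 2.832500, f(m) = 1.825307 > 0 → root in [2.735000, 2.832500]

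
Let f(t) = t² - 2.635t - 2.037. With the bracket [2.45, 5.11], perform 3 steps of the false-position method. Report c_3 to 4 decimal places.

3.2258

f(2.450000) = -2.490250, f(5.110000) = 10.610250
step 1: c = 2.955635, f(c) = -1.089322 < 0 → new bracket [2.955635, 5.110000]
step 2: c = 3.156223, f(c) = -0.391905 < 0 → new bracket [3.156223, 5.110000]
step 3: c = 3.225818, f(c) = -0.131130 < 0 → new bracket [3.225818, 5.110000]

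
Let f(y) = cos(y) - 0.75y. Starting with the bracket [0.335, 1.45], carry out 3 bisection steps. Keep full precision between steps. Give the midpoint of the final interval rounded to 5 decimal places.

0.82281

f(0.335000) = 0.693160, f(1.450000) = -0.966997 (opposite signs)
step 1: m = 0.892500, f(m) = -0.041908 < 0 → root in [0.335000, 0.892500]
step 2: m = 0.613750, f(m) = 0.357182 > 0 → root in [0.613750, 0.892500]
step 3: m = 0.753125, f(m) = 0.164711 > 0 → root in [0.753125, 0.892500]
Midpoint of [0.753125, 0.892500] = 0.822812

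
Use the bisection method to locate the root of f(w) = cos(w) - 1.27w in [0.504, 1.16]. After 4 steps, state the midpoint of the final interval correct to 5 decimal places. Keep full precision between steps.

f(0.504000) = 0.235578, f(1.160000) = -1.073860 (opposite signs)
step 1: m = 0.832000, f(m) = -0.383241 < 0 → root in [0.504000, 0.832000]
step 2: m = 0.668000, f(m) = -0.063298 < 0 → root in [0.504000, 0.668000]
step 3: m = 0.586000, f(m) = 0.088939 > 0 → root in [0.586000, 0.668000]
step 4: m = 0.627000, f(m) = 0.013501 > 0 → root in [0.627000, 0.668000]
Midpoint of [0.627000, 0.668000] = 0.647500

0.64750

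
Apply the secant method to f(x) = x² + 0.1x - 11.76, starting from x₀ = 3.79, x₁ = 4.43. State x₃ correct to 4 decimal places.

f(x_0) = 2.983100, f(x_1) = 8.307900
x_2 = 4.430000 - (8.307900)·(4.430000 - 3.790000)/(8.307900 - (2.983100)) = 3.431454; f(x_2) = 0.358024
x_3 = 3.431454 - (0.358024)·(3.431454 - 4.430000)/(0.358024 - (8.307900)) = 3.386485; f(x_3) = 0.046927

3.3865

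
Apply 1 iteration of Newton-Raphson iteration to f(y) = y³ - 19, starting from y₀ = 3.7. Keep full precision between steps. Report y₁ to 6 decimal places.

2.929291

Newton update: y ← y − f(y)/f'(y).
f'(y) = 3y²
y_0 = 3.700000: f = 31.653000, f' = 41.070000 → y_1 = 3.700000 - (31.653000)/(41.070000) = 2.929291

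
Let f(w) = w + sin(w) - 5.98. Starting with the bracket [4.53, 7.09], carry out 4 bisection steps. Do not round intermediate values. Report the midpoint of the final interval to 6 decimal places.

6.210000

f(4.530000) = -2.433413, f(7.090000) = 1.832087 (opposite signs)
step 1: m = 5.810000, f(m) = -0.625724 < 0 → root in [5.810000, 7.090000]
step 2: m = 6.450000, f(m) = 0.636042 > 0 → root in [5.810000, 6.450000]
step 3: m = 6.130000, f(m) = -0.002587 < 0 → root in [6.130000, 6.450000]
step 4: m = 6.290000, f(m) = 0.316815 > 0 → root in [6.130000, 6.290000]
Midpoint of [6.130000, 6.290000] = 6.210000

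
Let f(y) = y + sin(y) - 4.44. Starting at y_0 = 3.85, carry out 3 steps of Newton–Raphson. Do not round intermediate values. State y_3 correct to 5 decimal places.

f'(y) = 1 + cos(y)
y_0 = 3.850000: f = -1.240625, f' = 0.240601 → y_1 = 3.850000 - (-1.240625)/(0.240601) = 9.006360
y_1 = 9.006360: f = 4.972675, f' = 0.086267 → y_2 = 9.006360 - (4.972675)/(0.086267) = -48.636491
y_2 = -48.636491: f = -52.078184, f' = 0.941838 → y_3 = -48.636491 - (-52.078184)/(0.941838) = 6.657707

6.65771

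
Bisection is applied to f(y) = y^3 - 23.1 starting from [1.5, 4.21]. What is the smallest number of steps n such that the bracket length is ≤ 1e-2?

9

Initial width b − a = 4.21 − 1.5 = 2.710000.
After n steps the width is (b−a)/2^n; need (b−a)/2^n ≤ 1e-2.
So n ≥ log₂(2.710000/1e-2) = log₂(271.0000) ≈ 8.0821.
Hence n = 9.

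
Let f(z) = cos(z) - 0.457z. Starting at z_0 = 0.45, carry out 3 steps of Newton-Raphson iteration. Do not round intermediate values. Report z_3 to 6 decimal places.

1.063350

Newton update: z ← z − f(z)/f'(z).
f'(z) = -sin(z) - 0.457
z_0 = 0.450000: f = 0.694797, f' = -0.891966 → z_1 = 0.450000 - (0.694797)/(-0.891966) = 1.228951
z_1 = 1.228951: f = -0.226404, f' = -1.399138 → z_2 = 1.228951 - (-0.226404)/(-1.399138) = 1.067134
z_2 = 1.067134: f = -0.005044, f' = -1.332821 → z_3 = 1.067134 - (-0.005044)/(-1.332821) = 1.063350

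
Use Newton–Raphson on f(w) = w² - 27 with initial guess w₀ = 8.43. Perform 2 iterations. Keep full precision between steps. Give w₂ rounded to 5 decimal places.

f'(w) = 2w
w_0 = 8.430000: f = 44.064900, f' = 16.860000 → w_1 = 8.430000 - (44.064900)/(16.860000) = 5.816423
w_1 = 5.816423: f = 6.830782, f' = 11.632847 → w_2 = 5.816423 - (6.830782)/(11.632847) = 5.229226

5.22923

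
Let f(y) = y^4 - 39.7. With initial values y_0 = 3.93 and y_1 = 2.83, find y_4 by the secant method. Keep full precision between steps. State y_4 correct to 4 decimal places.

Secant update: y_(k+1) = y_k − f(y_k)·(y_k − y_(k-1))/(f(y_k) − f(y_(k-1))).
f(y_0) = 198.844936, f(y_1) = 24.442479
y_2 = 2.830000 - (24.442479)·(2.830000 - 3.930000)/(24.442479 - (198.844936)) = 2.675835; f(y_2) = 11.566943
y_3 = 2.675835 - (11.566943)·(2.675835 - 2.830000)/(11.566943 - (24.442479)) = 2.537339; f(y_3) = 1.748974
y_4 = 2.537339 - (1.748974)·(2.537339 - 2.675835)/(1.748974 - (11.566943)) = 2.512667; f(y_4) = 0.160221

2.5127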